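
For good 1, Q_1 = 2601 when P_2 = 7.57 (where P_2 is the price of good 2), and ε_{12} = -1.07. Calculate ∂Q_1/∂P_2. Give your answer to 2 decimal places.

ε = (∂Q_1/∂P_2)·(P_2/Q_1) ⇒ ∂Q_1/∂P_2 = ε·Q_1/P_2 = -1.07 × 2601/7.57 ≈ -367.64.

-367.64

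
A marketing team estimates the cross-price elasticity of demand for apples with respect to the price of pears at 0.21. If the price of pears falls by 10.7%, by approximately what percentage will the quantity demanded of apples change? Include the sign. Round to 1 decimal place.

%ΔQ ≈ ε × %ΔP of pears = 0.21 × (-10.7%) = -2.2%.

-2.2%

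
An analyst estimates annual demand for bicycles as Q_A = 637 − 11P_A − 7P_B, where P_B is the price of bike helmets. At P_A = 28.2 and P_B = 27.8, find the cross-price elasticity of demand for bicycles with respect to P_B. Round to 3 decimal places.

At P_A = 28.2 and P_B = 27.8: Q_A = 132.2.
∂Q_A/∂P_B = -7.
ε = (∂Q_A/∂P_B)(P_B/Q_A) = -7 × (27.8/132.2) ≈ -1.472.
Since ε < 0, bicycles and bike helmets are complements.

-1.472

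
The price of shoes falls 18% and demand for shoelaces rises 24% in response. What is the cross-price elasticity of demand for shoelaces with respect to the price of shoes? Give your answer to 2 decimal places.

ε = (%ΔQ of shoelaces) / (%ΔP of shoes) = (24%) / (-18%) ≈ -1.33.

-1.33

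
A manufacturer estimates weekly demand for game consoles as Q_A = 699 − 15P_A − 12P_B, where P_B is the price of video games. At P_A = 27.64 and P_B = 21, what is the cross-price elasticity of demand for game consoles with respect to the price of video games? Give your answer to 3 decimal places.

At P_A = 27.64 and P_B = 21: Q_A = 32.4.
∂Q_A/∂P_B = -12.
ε = (∂Q_A/∂P_B)(P_B/Q_A) = -12 × (21/32.4) ≈ -7.778.

-7.778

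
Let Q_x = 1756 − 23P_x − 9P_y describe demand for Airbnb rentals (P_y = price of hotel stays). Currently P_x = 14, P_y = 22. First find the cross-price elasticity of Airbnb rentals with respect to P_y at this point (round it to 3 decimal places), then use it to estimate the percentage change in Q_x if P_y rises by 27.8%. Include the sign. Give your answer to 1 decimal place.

-4.4%

At P_x = 14, P_y = 22: Q_x = 1236.
∂Q_x/∂P_y = -9.
ε = (∂Q_x/∂P_y)(P_y/Q_x) = -9.0000 × 22/1236 ≈ -0.160.
%ΔQ_x ≈ ε × %ΔP_y = -0.160 × (27.8%) = -4.4%.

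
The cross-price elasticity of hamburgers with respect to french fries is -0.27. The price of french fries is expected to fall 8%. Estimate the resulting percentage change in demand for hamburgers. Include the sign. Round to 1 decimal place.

%ΔQ ≈ ε × %ΔP of french fries = -0.27 × (-8%) = 2.2%.
Demand for hamburgers rises by about 2.2%.

2.2%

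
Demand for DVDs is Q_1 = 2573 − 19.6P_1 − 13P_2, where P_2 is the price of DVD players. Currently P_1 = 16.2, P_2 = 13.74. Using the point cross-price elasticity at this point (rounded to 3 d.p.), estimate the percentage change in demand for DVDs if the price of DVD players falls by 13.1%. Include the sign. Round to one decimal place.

At P_1 = 16.2, P_2 = 13.74: Q_1 = 2076.86.
∂Q_1/∂P_2 = -13.
ε = (∂Q_1/∂P_2)(P_2/Q_1) = -13.0000 × 13.74/2076.86 ≈ -0.086.
%ΔQ_1 ≈ ε × %ΔP_2 = -0.086 × (-13.1%) = 1.1%.

1.1%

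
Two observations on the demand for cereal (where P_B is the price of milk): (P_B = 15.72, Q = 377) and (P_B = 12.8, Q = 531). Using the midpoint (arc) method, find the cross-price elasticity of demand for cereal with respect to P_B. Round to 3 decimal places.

-1.657

ΔQ_A = 531 − 377 = 154; ΔP_B = 12.8 − 15.72 = -2.92.
Midpoints: Q̄_A = 454.0, P̄_B = 14.26.
ε = (ΔQ_A/Q̄_A)/(ΔP_B/P̄_B) = (154/454.0)/(-2.92/14.26) ≈ -1.657.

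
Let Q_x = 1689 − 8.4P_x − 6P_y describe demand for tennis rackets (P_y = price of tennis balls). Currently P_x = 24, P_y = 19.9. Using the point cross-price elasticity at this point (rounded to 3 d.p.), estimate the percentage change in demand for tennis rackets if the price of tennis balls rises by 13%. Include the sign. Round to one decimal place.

-1.1%

At P_x = 24, P_y = 19.9: Q_x = 1368.
∂Q_x/∂P_y = -6.
ε = (∂Q_x/∂P_y)(P_y/Q_x) = -6.0000 × 19.9/1368 ≈ -0.087.
%ΔQ_x ≈ ε × %ΔP_y = -0.087 × (13%) = -1.1%.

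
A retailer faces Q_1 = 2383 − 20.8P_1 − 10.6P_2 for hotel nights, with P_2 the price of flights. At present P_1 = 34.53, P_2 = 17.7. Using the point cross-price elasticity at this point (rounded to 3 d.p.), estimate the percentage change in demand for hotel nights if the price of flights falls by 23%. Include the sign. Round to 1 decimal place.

At P_1 = 34.53, P_2 = 17.7: Q_1 = 1477.156.
∂Q_1/∂P_2 = -10.6.
ε = (∂Q_1/∂P_2)(P_2/Q_1) = -10.6000 × 17.7/1477.156 ≈ -0.127.
%ΔQ_1 ≈ ε × %ΔP_2 = -0.127 × (-23%) = 2.9%.

2.9%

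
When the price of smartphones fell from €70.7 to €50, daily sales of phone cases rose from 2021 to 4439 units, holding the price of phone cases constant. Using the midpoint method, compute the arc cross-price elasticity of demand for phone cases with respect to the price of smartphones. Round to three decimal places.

-2.183

ΔQ_A = 4439 − 2021 = 2418; ΔP_B = 50 − 70.7 = -20.7.
Midpoints: Q̄_A = 3230.0, P̄_B = 60.35.
ε = (ΔQ_A/Q̄_A)/(ΔP_B/P̄_B) = (2418/3230.0)/(-20.7/60.35) ≈ -2.183.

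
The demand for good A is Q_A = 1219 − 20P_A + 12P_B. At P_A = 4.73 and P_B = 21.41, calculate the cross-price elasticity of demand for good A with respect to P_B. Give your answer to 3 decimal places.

0.186

At P_A = 4.73 and P_B = 21.41: Q_A = 1381.32.
∂Q_A/∂P_B = 12.
ε = (∂Q_A/∂P_B)(P_B/Q_A) = 12 × (21.41/1381.32) ≈ 0.186.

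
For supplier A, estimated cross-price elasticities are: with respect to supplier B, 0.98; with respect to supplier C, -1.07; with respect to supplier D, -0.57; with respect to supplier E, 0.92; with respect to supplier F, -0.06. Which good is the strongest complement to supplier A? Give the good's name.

supplier C

Complements have ε < 0. The most negative value is -1.07 (supplier C).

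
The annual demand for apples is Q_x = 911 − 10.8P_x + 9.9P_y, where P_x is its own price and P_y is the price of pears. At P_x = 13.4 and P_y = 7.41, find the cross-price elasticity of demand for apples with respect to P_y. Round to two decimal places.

At P_x = 13.4 and P_y = 7.41: Q_x = 839.639.
∂Q_x/∂P_y = 9.9.
ε = (∂Q_x/∂P_y)(P_y/Q_x) = 9.9 × (7.41/839.639) ≈ 0.09.
Since ε > 0, apples and pears are substitutes.

0.09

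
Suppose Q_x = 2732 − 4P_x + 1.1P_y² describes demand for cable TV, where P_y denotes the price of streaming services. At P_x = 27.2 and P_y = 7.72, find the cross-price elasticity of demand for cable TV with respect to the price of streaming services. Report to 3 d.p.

0.049

At P_x = 27.2 and P_y = 7.72: Q_x = 2688.758.
∂Q_x/∂P_y = 2.2P_y = 2.2(7.72) = 16.9840.
ε = (∂Q_x/∂P_y)(P_y/Q_x) = 16.9840 × (7.72/2688.758) ≈ 0.049.
ε > 0: substitutes.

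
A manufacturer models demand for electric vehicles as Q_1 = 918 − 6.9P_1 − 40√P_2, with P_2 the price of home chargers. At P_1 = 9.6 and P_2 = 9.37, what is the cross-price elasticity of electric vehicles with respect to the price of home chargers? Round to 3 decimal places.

-0.084

At P_1 = 9.6 and P_2 = 9.37: Q_1 = 729.318.
∂Q_1/∂P_2 = -40/(2√P_2) = -40/(2√9.37) = -6.5337.
ε = (∂Q_1/∂P_2)(P_2/Q_1) = -6.5337 × (9.37/729.318) ≈ -0.084.
ε < 0: complements.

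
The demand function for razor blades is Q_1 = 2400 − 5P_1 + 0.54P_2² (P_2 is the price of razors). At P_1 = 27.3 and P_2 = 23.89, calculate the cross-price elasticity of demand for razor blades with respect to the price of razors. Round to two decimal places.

0.24

At P_1 = 27.3 and P_2 = 23.89: Q_1 = 2571.695.
∂Q_1/∂P_2 = 1.08P_2 = 1.08(23.89) = 25.8012.
ε = (∂Q_1/∂P_2)(P_2/Q_1) = 25.8012 × (23.89/2571.695) ≈ 0.24.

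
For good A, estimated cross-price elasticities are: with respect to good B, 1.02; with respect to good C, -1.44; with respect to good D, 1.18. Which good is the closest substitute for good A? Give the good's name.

Substitutes have ε > 0. Among the positive values, 1.18 (good D) is largest.

good D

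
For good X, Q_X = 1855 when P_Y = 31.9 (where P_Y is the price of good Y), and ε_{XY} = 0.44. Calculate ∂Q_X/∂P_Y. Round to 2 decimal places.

25.59

ε = (∂Q_X/∂P_Y)·(P_Y/Q_X) ⇒ ∂Q_X/∂P_Y = ε·Q_X/P_Y = 0.44 × 1855/31.9 ≈ 25.59.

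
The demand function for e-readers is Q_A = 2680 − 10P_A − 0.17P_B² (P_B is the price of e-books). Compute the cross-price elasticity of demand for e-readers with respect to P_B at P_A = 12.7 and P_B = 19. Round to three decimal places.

At P_A = 12.7 and P_B = 19: Q_A = 2491.63.
∂Q_A/∂P_B = -0.34P_B = -0.34(19) = -6.4600.
ε = (∂Q_A/∂P_B)(P_B/Q_A) = -6.4600 × (19/2491.63) ≈ -0.049.
ε < 0: complements.

-0.049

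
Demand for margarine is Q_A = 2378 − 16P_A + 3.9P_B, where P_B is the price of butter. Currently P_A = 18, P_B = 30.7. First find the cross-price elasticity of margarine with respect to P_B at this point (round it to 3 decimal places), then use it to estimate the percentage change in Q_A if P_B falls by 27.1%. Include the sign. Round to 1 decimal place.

At P_A = 18, P_B = 30.7: Q_A = 2209.73.
∂Q_A/∂P_B = 3.9.
ε = (∂Q_A/∂P_B)(P_B/Q_A) = 3.9000 × 30.7/2209.73 ≈ 0.054.
%ΔQ_A ≈ ε × %ΔP_B = 0.054 × (-27.1%) = -1.5%.

-1.5%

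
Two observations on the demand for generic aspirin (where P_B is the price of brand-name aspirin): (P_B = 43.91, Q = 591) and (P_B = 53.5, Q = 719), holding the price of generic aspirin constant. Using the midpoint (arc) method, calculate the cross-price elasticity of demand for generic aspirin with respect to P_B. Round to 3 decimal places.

0.992

ΔQ_A = 719 − 591 = 128; ΔP_B = 53.5 − 43.91 = 9.59.
Midpoints: Q̄_A = 655.0, P̄_B = 48.70.
ε = (ΔQ_A/Q̄_A)/(ΔP_B/P̄_B) = (128/655.0)/(9.59/48.70) ≈ 0.992.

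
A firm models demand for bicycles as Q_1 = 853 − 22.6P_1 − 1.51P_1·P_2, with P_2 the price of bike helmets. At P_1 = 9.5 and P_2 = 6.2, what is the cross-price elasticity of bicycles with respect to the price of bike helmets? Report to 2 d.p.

At P_1 = 9.5 and P_2 = 6.2: Q_1 = 549.361.
∂Q_1/∂P_2 = -1.51P_1 = -1.51(9.5) = -14.3450.
ε = (∂Q_1/∂P_2)(P_2/Q_1) = -14.3450 × (6.2/549.361) ≈ -0.16.
ε < 0: complements.

-0.16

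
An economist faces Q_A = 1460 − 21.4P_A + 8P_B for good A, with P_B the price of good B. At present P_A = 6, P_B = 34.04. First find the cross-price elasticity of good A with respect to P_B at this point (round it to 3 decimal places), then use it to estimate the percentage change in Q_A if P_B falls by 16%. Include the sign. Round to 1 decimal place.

-2.7%

At P_A = 6, P_B = 34.04: Q_A = 1603.92.
∂Q_A/∂P_B = 8.
ε = (∂Q_A/∂P_B)(P_B/Q_A) = 8.0000 × 34.04/1603.92 ≈ 0.170.
%ΔQ_A ≈ ε × %ΔP_B = 0.170 × (-16%) = -2.7%.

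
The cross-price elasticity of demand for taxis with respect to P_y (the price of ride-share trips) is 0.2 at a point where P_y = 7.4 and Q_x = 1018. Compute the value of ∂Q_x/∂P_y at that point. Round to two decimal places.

27.51

ε = (∂Q_x/∂P_y)·(P_y/Q_x) ⇒ ∂Q_x/∂P_y = ε·Q_x/P_y = 0.2 × 1018/7.4 ≈ 27.51.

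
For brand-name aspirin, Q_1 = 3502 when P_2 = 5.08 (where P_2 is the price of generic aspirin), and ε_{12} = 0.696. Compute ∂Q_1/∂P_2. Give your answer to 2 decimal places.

479.80

ε = (∂Q_1/∂P_2)·(P_2/Q_1) ⇒ ∂Q_1/∂P_2 = ε·Q_1/P_2 = 0.696 × 3502/5.08 ≈ 479.80.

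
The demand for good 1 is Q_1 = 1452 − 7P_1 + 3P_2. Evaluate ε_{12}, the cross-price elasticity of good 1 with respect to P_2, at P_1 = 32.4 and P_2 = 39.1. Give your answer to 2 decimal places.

At P_1 = 32.4 and P_2 = 39.1: Q_1 = 1342.5.
∂Q_1/∂P_2 = 3.
ε = (∂Q_1/∂P_2)(P_2/Q_1) = 3 × (39.1/1342.5) ≈ 0.09.

0.09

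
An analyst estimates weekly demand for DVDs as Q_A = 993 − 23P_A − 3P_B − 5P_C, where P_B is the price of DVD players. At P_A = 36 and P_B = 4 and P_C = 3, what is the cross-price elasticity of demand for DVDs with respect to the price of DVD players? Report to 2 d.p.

-0.09

At P_A = 36 and P_B = 4 and P_C = 3: Q_A = 138.
∂Q_A/∂P_B = -3.
ε = (∂Q_A/∂P_B)(P_B/Q_A) = -3 × (4/138) ≈ -0.09.
Since ε < 0, DVDs and DVD players are complements.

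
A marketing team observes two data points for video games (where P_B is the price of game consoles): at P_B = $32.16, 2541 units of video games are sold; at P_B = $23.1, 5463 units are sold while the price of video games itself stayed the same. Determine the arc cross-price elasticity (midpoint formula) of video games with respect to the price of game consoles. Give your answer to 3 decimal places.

-2.227

ΔQ_A = 5463 − 2541 = 2922; ΔP_B = 23.1 − 32.16 = -9.06.
Midpoints: Q̄_A = 4002.0, P̄_B = 27.63.
ε = (ΔQ_A/Q̄_A)/(ΔP_B/P̄_B) = (2922/4002.0)/(-9.06/27.63) ≈ -2.227.
ε < 0: video games and game consoles are complements.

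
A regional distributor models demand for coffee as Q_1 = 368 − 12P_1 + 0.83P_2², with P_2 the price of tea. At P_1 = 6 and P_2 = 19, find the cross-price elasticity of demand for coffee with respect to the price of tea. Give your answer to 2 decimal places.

1.01

At P_1 = 6 and P_2 = 19: Q_1 = 595.63.
∂Q_1/∂P_2 = 1.66P_2 = 1.66(19) = 31.5400.
ε = (∂Q_1/∂P_2)(P_2/Q_1) = 31.5400 × (19/595.63) ≈ 1.01.
ε > 0: substitutes.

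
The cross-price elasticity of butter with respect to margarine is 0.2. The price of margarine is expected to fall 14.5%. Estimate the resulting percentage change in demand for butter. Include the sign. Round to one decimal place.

%ΔQ ≈ ε × %ΔP of margarine = 0.2 × (-14.5%) = -2.9%.
Demand for butter falls by about 2.9%.

-2.9%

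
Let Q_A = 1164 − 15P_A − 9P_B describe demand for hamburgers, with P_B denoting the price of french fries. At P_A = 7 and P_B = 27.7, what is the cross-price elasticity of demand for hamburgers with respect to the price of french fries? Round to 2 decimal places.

-0.31

At P_A = 7 and P_B = 27.7: Q_A = 809.7.
∂Q_A/∂P_B = -9.
ε = (∂Q_A/∂P_B)(P_B/Q_A) = -9 × (27.7/809.7) ≈ -0.31.
Since ε < 0, hamburgers and french fries are complements.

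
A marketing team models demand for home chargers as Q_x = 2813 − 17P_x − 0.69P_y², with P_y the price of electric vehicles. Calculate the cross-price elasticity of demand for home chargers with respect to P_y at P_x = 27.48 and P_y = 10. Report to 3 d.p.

At P_x = 27.48 and P_y = 10: Q_x = 2276.84.
∂Q_x/∂P_y = -1.38P_y = -1.38(10) = -13.8000.
ε = (∂Q_x/∂P_y)(P_y/Q_x) = -13.8000 × (10/2276.84) ≈ -0.061.

-0.061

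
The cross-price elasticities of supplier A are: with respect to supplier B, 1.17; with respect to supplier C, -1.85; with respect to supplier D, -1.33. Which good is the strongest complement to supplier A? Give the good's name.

Complements have ε < 0. The most negative value is -1.85 (supplier C).

supplier C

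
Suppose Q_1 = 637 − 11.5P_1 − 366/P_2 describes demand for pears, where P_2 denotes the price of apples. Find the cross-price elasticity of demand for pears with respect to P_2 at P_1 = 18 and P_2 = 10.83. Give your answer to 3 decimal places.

0.085

At P_1 = 18 and P_2 = 10.83: Q_1 = 396.205.
∂Q_1/∂P_2 = 366/P_2² = 3.1205.
ε = (∂Q_1/∂P_2)(P_2/Q_1) = 3.1205 × (10.83/396.205) ≈ 0.085.
ε > 0: substitutes.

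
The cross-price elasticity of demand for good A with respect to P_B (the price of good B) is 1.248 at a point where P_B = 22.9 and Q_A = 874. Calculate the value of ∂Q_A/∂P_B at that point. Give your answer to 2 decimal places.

47.63

ε = (∂Q_A/∂P_B)·(P_B/Q_A) ⇒ ∂Q_A/∂P_B = ε·Q_A/P_B = 1.248 × 874/22.9 ≈ 47.63.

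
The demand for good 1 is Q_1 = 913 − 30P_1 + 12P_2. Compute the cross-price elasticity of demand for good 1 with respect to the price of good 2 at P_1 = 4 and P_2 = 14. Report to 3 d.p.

At P_1 = 4 and P_2 = 14: Q_1 = 961.
∂Q_1/∂P_2 = 12.
ε = (∂Q_1/∂P_2)(P_2/Q_1) = 12 × (14/961) ≈ 0.175.

0.175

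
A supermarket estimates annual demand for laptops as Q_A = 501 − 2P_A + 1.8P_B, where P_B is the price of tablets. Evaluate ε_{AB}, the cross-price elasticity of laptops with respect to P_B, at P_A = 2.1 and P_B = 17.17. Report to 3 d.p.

0.059

At P_A = 2.1 and P_B = 17.17: Q_A = 527.706.
∂Q_A/∂P_B = 1.8.
ε = (∂Q_A/∂P_B)(P_B/Q_A) = 1.8 × (17.17/527.706) ≈ 0.059.
Since ε > 0, laptops and tablets are substitutes.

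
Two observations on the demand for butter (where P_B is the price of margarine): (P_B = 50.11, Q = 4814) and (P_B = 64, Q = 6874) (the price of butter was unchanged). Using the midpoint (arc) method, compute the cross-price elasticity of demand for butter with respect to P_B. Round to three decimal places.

1.448

ΔQ_A = 6874 − 4814 = 2060; ΔP_B = 64 − 50.11 = 13.89.
Midpoints: Q̄_A = 5844.0, P̄_B = 57.05.
ε = (ΔQ_A/Q̄_A)/(ΔP_B/P̄_B) = (2060/5844.0)/(13.89/57.05) ≈ 1.448.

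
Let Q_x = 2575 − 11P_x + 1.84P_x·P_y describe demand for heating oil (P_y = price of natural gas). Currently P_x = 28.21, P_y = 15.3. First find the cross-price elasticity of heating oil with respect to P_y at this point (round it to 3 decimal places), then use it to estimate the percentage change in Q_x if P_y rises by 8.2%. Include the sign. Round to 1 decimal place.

At P_x = 28.21, P_y = 15.3: Q_x = 3058.858.
∂Q_x/∂P_y = 1.84P_x = 51.9064.
ε = (∂Q_x/∂P_y)(P_y/Q_x) = 51.9064 × 15.3/3058.858 ≈ 0.260.
%ΔQ_x ≈ ε × %ΔP_y = 0.260 × (8.2%) = 2.1%.

2.1%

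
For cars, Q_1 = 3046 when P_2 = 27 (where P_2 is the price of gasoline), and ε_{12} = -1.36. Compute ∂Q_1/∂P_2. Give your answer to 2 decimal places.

-153.43

ε = (∂Q_1/∂P_2)·(P_2/Q_1) ⇒ ∂Q_1/∂P_2 = ε·Q_1/P_2 = -1.36 × 3046/27 ≈ -153.43.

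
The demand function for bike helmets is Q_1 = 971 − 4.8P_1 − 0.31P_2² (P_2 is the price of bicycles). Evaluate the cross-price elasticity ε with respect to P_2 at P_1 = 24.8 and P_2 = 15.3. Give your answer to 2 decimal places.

-0.19

At P_1 = 24.8 and P_2 = 15.3: Q_1 = 779.392.
∂Q_1/∂P_2 = -0.62P_2 = -0.62(15.3) = -9.4860.
ε = (∂Q_1/∂P_2)(P_2/Q_1) = -9.4860 × (15.3/779.392) ≈ -0.19.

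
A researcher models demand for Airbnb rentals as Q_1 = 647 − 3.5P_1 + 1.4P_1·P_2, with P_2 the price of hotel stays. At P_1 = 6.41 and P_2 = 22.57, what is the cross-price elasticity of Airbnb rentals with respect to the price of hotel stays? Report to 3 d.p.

At P_1 = 6.41 and P_2 = 22.57: Q_1 = 827.108.
∂Q_1/∂P_2 = 1.4P_1 = 1.4(6.41) = 8.9740.
ε = (∂Q_1/∂P_2)(P_2/Q_1) = 8.9740 × (22.57/827.108) ≈ 0.245.

0.245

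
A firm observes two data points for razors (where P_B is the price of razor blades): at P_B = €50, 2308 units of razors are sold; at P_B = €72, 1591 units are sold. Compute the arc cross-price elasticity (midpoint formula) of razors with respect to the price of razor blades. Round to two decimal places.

-1.02

ΔQ_A = 1591 − 2308 = -717; ΔP_B = 72 − 50 = 22.
Midpoints: Q̄_A = 1949.5, P̄_B = 61.00.
ε = (ΔQ_A/Q̄_A)/(ΔP_B/P̄_B) = (-717/1949.5)/(22/61.00) ≈ -1.02.
ε < 0: razors and razor blades are complements.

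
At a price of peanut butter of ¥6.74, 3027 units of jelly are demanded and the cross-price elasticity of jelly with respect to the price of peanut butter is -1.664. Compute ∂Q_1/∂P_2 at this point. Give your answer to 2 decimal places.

-747.32

ε = (∂Q_1/∂P_2)·(P_2/Q_1) ⇒ ∂Q_1/∂P_2 = ε·Q_1/P_2 = -1.664 × 3027/6.74 ≈ -747.32.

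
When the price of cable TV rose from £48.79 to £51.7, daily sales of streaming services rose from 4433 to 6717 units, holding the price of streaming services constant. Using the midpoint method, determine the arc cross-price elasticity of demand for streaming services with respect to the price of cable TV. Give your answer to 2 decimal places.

7.07

ΔQ_A = 6717 − 4433 = 2284; ΔP_B = 51.7 − 48.79 = 2.91.
Midpoints: Q̄_A = 5575.0, P̄_B = 50.25.
ε = (ΔQ_A/Q̄_A)/(ΔP_B/P̄_B) = (2284/5575.0)/(2.91/50.25) ≈ 7.07.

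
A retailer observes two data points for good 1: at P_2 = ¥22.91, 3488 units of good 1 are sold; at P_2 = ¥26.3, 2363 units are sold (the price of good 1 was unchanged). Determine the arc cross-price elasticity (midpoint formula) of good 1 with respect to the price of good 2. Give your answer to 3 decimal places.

ΔQ_1 = 2363 − 3488 = -1125; ΔP_2 = 26.3 − 22.91 = 3.39.
Midpoints: Q̄_1 = 2925.5, P̄_2 = 24.61.
ε = (ΔQ_1/Q̄_1)/(ΔP_2/P̄_2) = (-1125/2925.5)/(3.39/24.61) ≈ -2.791.

-2.791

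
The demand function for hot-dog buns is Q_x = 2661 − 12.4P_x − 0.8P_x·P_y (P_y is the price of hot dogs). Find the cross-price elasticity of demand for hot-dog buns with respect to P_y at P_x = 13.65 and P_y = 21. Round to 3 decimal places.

-0.101

At P_x = 13.65 and P_y = 21: Q_x = 2262.42.
∂Q_x/∂P_y = -0.8P_x = -0.8(13.65) = -10.9200.
ε = (∂Q_x/∂P_y)(P_y/Q_x) = -10.9200 × (21/2262.42) ≈ -0.101.
ε < 0: complements.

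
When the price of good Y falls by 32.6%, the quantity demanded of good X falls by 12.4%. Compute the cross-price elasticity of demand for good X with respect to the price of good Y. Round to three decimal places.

ε = (%ΔQ of good X) / (%ΔP of good Y) = (-12.4%) / (-32.6%) ≈ 0.380.
Positive cross-price elasticity: substitutes.

0.380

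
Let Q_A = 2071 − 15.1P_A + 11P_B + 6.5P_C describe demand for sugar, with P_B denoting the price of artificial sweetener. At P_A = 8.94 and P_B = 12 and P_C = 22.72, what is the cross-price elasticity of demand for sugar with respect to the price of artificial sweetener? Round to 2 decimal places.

At P_A = 8.94 and P_B = 12 and P_C = 22.72: Q_A = 2215.686.
∂Q_A/∂P_B = 11.
ε = (∂Q_A/∂P_B)(P_B/Q_A) = 11 × (12/2215.686) ≈ 0.06.

0.06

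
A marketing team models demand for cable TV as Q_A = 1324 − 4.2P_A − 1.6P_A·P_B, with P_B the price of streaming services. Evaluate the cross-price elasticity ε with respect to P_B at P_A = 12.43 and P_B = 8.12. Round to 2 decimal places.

-0.15

At P_A = 12.43 and P_B = 8.12: Q_A = 1110.303.
∂Q_A/∂P_B = -1.6P_A = -1.6(12.43) = -19.8880.
ε = (∂Q_A/∂P_B)(P_B/Q_A) = -19.8880 × (8.12/1110.303) ≈ -0.15.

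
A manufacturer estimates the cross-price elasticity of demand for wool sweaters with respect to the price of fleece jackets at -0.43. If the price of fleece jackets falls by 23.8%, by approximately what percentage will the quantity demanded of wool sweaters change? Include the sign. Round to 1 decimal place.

10.2%

%ΔQ ≈ ε × %ΔP of fleece jackets = -0.43 × (-23.8%) = 10.2%.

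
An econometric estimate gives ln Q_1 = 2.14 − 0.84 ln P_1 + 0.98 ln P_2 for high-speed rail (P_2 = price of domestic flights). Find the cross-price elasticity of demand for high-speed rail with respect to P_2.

In a log-linear (constant-elasticity) demand function, the coefficient on ln P_2 is the cross-price elasticity.
ε = 0.98. Positive, so high-speed rail and domestic flights are substitutes.

0.98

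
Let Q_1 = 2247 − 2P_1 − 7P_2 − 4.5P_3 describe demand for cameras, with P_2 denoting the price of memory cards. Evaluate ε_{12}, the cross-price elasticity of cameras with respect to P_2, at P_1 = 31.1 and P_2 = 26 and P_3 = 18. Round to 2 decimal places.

At P_1 = 31.1 and P_2 = 26 and P_3 = 18: Q_1 = 1921.8.
∂Q_1/∂P_2 = -7.
ε = (∂Q_1/∂P_2)(P_2/Q_1) = -7 × (26/1921.8) ≈ -0.09.
Since ε < 0, cameras and memory cards are complements.

-0.09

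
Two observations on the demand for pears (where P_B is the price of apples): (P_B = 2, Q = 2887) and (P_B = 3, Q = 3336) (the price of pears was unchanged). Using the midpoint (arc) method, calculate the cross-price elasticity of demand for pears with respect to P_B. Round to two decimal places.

0.36

ΔQ_A = 3336 − 2887 = 449; ΔP_B = 3 − 2 = 1.
Midpoints: Q̄_A = 3111.5, P̄_B = 2.50.
ε = (ΔQ_A/Q̄_A)/(ΔP_B/P̄_B) = (449/3111.5)/(1/2.50) ≈ 0.36.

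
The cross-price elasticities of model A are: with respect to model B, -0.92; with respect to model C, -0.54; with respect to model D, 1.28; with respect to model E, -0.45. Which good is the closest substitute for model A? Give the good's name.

model D

Substitutes have ε > 0. Among the positive values, 1.28 (model D) is largest.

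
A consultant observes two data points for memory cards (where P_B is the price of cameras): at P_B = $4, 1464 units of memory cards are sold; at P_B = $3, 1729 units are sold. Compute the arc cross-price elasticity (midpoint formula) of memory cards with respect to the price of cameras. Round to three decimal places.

ΔQ_A = 1729 − 1464 = 265; ΔP_B = 3 − 4 = -1.
Midpoints: Q̄_A = 1596.5, P̄_B = 3.50.
ε = (ΔQ_A/Q̄_A)/(ΔP_B/P̄_B) = (265/1596.5)/(-1/3.50) ≈ -0.581.
ε < 0: memory cards and cameras are complements.

-0.581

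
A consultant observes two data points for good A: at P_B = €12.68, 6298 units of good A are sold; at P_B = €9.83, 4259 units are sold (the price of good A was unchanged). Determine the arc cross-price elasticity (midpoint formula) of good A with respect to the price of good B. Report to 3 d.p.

1.525

ΔQ_A = 4259 − 6298 = -2039; ΔP_B = 9.83 − 12.68 = -2.85.
Midpoints: Q̄_A = 5278.5, P̄_B = 11.25.
ε = (ΔQ_A/Q̄_A)/(ΔP_B/P̄_B) = (-2039/5278.5)/(-2.85/11.25) ≈ 1.525.
ε > 0: good A and good B are substitutes.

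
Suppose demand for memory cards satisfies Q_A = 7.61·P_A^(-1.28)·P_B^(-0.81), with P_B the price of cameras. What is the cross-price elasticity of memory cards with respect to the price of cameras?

In a log-linear (constant-elasticity) demand function, the coefficient on the exponent of P_B is the cross-price elasticity.
ε = -0.81. Negative, so memory cards and cameras are complements.

-0.81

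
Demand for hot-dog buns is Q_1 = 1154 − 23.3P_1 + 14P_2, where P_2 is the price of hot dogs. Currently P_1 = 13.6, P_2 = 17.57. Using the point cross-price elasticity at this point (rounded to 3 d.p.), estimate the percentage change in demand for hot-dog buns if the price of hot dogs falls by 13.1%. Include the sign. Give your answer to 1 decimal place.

-3.0%

At P_1 = 13.6, P_2 = 17.57: Q_1 = 1083.1.
∂Q_1/∂P_2 = 14.
ε = (∂Q_1/∂P_2)(P_2/Q_1) = 14.0000 × 17.57/1083.1 ≈ 0.227.
%ΔQ_1 ≈ ε × %ΔP_2 = 0.227 × (-13.1%) = -3.0%.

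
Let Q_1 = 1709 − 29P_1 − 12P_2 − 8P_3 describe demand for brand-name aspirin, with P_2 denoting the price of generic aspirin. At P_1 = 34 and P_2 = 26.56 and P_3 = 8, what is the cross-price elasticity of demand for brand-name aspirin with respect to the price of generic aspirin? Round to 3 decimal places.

-0.937

At P_1 = 34 and P_2 = 26.56 and P_3 = 8: Q_1 = 340.28.
∂Q_1/∂P_2 = -12.
ε = (∂Q_1/∂P_2)(P_2/Q_1) = -12 × (26.56/340.28) ≈ -0.937.
Since ε < 0, brand-name aspirin and generic aspirin are complements.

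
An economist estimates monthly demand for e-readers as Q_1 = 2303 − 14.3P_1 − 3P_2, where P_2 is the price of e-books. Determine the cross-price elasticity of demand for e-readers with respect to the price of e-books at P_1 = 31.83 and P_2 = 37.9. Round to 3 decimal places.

At P_1 = 31.83 and P_2 = 37.9: Q_1 = 1734.131.
∂Q_1/∂P_2 = -3.
ε = (∂Q_1/∂P_2)(P_2/Q_1) = -3 × (37.9/1734.131) ≈ -0.066.
Since ε < 0, e-readers and e-books are complements.

-0.066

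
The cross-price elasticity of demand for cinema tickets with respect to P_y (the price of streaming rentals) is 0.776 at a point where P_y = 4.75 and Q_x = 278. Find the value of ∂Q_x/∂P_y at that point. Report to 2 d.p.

ε = (∂Q_x/∂P_y)·(P_y/Q_x) ⇒ ∂Q_x/∂P_y = ε·Q_x/P_y = 0.776 × 278/4.75 ≈ 45.42.

45.42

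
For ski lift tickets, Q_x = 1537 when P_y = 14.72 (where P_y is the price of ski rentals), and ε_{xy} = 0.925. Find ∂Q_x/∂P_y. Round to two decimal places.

96.58

ε = (∂Q_x/∂P_y)·(P_y/Q_x) ⇒ ∂Q_x/∂P_y = ε·Q_x/P_y = 0.925 × 1537/14.72 ≈ 96.58.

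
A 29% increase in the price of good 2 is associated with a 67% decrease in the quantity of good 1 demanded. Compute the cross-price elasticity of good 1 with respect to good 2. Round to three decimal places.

-2.310

ε = (%ΔQ of good 1) / (%ΔP of good 2) = (-67%) / (29%) ≈ -2.310.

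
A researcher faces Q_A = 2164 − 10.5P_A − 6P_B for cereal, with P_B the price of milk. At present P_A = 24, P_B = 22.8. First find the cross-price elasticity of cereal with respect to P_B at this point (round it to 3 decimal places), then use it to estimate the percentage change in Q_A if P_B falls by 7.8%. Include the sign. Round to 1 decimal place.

At P_A = 24, P_B = 22.8: Q_A = 1775.2.
∂Q_A/∂P_B = -6.
ε = (∂Q_A/∂P_B)(P_B/Q_A) = -6.0000 × 22.8/1775.2 ≈ -0.077.
%ΔQ_A ≈ ε × %ΔP_B = -0.077 × (-7.8%) = 0.6%.

0.6%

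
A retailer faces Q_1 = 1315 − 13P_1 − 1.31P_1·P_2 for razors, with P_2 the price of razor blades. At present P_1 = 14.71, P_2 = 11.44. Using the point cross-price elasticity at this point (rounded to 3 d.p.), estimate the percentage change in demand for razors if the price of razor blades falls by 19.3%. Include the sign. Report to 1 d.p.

4.7%

At P_1 = 14.71, P_2 = 11.44: Q_1 = 903.320.
∂Q_1/∂P_2 = -1.31P_1 = -19.2701.
ε = (∂Q_1/∂P_2)(P_2/Q_1) = -19.2701 × 11.44/903.320 ≈ -0.244.
%ΔQ_1 ≈ ε × %ΔP_2 = -0.244 × (-19.3%) = 4.7%.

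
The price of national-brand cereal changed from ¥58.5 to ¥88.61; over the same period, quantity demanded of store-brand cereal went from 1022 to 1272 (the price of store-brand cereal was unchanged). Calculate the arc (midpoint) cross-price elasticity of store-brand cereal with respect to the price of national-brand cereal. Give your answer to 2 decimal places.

0.53

ΔQ_A = 1272 − 1022 = 250; ΔP_B = 88.61 − 58.5 = 30.11.
Midpoints: Q̄_A = 1147.0, P̄_B = 73.56.
ε = (ΔQ_A/Q̄_A)/(ΔP_B/P̄_B) = (250/1147.0)/(30.11/73.56) ≈ 0.53.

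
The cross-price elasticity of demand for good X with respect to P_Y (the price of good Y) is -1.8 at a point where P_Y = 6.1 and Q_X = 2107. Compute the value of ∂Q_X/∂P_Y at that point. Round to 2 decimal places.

-621.74

ε = (∂Q_X/∂P_Y)·(P_Y/Q_X) ⇒ ∂Q_X/∂P_Y = ε·Q_X/P_Y = -1.8 × 2107/6.1 ≈ -621.74.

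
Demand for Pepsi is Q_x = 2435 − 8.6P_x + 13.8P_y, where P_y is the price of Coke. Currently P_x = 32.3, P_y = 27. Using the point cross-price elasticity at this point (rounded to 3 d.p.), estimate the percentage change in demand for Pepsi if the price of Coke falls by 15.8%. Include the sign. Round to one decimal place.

-2.3%

At P_x = 32.3, P_y = 27: Q_x = 2529.82.
∂Q_x/∂P_y = 13.8.
ε = (∂Q_x/∂P_y)(P_y/Q_x) = 13.8000 × 27/2529.82 ≈ 0.147.
%ΔQ_x ≈ ε × %ΔP_y = 0.147 × (-15.8%) = -2.3%.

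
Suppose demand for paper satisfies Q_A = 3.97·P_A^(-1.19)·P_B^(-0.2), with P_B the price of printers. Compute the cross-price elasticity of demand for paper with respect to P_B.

-0.20

In a log-linear (constant-elasticity) demand function, the coefficient on the exponent of P_B is the cross-price elasticity.
ε = -0.20. Negative, so paper and printers are complements.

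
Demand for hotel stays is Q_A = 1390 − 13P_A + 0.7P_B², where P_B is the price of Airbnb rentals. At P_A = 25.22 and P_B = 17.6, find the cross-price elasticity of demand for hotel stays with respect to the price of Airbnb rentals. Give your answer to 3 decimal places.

0.339

At P_A = 25.22 and P_B = 17.6: Q_A = 1278.972.
∂Q_A/∂P_B = 1.4P_B = 1.4(17.6) = 24.6400.
ε = (∂Q_A/∂P_B)(P_B/Q_A) = 24.6400 × (17.6/1278.972) ≈ 0.339.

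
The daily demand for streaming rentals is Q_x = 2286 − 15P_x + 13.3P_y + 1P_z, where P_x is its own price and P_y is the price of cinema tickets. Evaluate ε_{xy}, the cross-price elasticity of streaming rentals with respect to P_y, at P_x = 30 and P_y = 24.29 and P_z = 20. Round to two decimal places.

At P_x = 30 and P_y = 24.29 and P_z = 20: Q_x = 2179.057.
∂Q_x/∂P_y = 13.3.
ε = (∂Q_x/∂P_y)(P_y/Q_x) = 13.3 × (24.29/2179.057) ≈ 0.15.

0.15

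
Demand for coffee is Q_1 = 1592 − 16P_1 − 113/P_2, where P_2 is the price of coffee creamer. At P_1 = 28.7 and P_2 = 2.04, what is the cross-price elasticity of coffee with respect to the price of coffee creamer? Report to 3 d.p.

0.051

At P_1 = 28.7 and P_2 = 2.04: Q_1 = 1077.408.
∂Q_1/∂P_2 = 113/P_2² = 27.1530.
ε = (∂Q_1/∂P_2)(P_2/Q_1) = 27.1530 × (2.04/1077.408) ≈ 0.051.
ε > 0: substitutes.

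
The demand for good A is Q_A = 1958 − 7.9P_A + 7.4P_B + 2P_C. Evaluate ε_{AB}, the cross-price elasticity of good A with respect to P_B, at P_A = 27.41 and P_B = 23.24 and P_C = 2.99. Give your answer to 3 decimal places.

0.090

At P_A = 27.41 and P_B = 23.24 and P_C = 2.99: Q_A = 1919.417.
∂Q_A/∂P_B = 7.4.
ε = (∂Q_A/∂P_B)(P_B/Q_A) = 7.4 × (23.24/1919.417) ≈ 0.090.
Since ε > 0, good A and good B are substitutes.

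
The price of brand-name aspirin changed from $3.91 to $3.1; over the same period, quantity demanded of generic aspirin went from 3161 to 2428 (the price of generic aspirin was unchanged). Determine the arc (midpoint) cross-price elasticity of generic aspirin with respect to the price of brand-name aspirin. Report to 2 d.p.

1.14

ΔQ_A = 2428 − 3161 = -733; ΔP_B = 3.1 − 3.91 = -0.81.
Midpoints: Q̄_A = 2794.5, P̄_B = 3.50.
ε = (ΔQ_A/Q̄_A)/(ΔP_B/P̄_B) = (-733/2794.5)/(-0.81/3.50) ≈ 1.14.
ε > 0: generic aspirin and brand-name aspirin are substitutes.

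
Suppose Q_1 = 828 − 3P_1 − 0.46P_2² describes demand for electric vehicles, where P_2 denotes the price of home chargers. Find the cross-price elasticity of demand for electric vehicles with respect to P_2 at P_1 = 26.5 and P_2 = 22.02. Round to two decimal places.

At P_1 = 26.5 and P_2 = 22.02: Q_1 = 525.455.
∂Q_1/∂P_2 = -0.92P_2 = -0.92(22.02) = -20.2584.
ε = (∂Q_1/∂P_2)(P_2/Q_1) = -20.2584 × (22.02/525.455) ≈ -0.85.

-0.85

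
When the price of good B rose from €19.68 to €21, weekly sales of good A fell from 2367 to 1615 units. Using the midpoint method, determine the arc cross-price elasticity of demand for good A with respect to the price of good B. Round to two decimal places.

ΔQ_A = 1615 − 2367 = -752; ΔP_B = 21 − 19.68 = 1.32.
Midpoints: Q̄_A = 1991.0, P̄_B = 20.34.
ε = (ΔQ_A/Q̄_A)/(ΔP_B/P̄_B) = (-752/1991.0)/(1.32/20.34) ≈ -5.82.
ε < 0: good A and good B are complements.

-5.82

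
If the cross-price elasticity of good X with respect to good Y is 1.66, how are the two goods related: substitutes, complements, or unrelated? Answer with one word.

substitutes

ε = 1.66 > 0, so a higher price of good Y raises demand for good X: substitutes.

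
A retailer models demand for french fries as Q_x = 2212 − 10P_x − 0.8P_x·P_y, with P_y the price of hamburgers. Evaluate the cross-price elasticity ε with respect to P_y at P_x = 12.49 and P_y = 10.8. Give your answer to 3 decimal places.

-0.055

At P_x = 12.49 and P_y = 10.8: Q_x = 1979.186.
∂Q_x/∂P_y = -0.8P_x = -0.8(12.49) = -9.9920.
ε = (∂Q_x/∂P_y)(P_y/Q_x) = -9.9920 × (10.8/1979.186) ≈ -0.055.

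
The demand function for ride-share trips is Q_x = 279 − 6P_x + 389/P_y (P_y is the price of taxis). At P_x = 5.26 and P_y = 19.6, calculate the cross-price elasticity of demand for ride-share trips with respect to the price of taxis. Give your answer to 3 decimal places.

-0.074

At P_x = 5.26 and P_y = 19.6: Q_x = 267.287.
∂Q_x/∂P_y = −389/P_y² = -1.0126.
ε = (∂Q_x/∂P_y)(P_y/Q_x) = -1.0126 × (19.6/267.287) ≈ -0.074.
ε < 0: complements.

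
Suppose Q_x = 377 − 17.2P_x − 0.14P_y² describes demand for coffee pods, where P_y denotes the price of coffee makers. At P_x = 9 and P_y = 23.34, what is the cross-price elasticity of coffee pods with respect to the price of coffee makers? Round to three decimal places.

-1.045

At P_x = 9 and P_y = 23.34: Q_x = 145.934.
∂Q_x/∂P_y = -0.28P_y = -0.28(23.34) = -6.5352.
ε = (∂Q_x/∂P_y)(P_y/Q_x) = -6.5352 × (23.34/145.934) ≈ -1.045.
ε < 0: complements.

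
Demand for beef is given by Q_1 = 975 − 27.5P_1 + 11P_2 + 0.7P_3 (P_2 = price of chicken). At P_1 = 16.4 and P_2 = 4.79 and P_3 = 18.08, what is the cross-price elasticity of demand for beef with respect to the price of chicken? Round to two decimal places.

At P_1 = 16.4 and P_2 = 4.79 and P_3 = 18.08: Q_1 = 589.346.
∂Q_1/∂P_2 = 11.
ε = (∂Q_1/∂P_2)(P_2/Q_1) = 11 × (4.79/589.346) ≈ 0.09.

0.09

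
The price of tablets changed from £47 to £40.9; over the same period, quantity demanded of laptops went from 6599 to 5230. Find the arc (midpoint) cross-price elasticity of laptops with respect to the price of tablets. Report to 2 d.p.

1.67

ΔQ_A = 5230 − 6599 = -1369; ΔP_B = 40.9 − 47 = -6.1.
Midpoints: Q̄_A = 5914.5, P̄_B = 43.95.
ε = (ΔQ_A/Q̄_A)/(ΔP_B/P̄_B) = (-1369/5914.5)/(-6.1/43.95) ≈ 1.67.
ε > 0: laptops and tablets are substitutes.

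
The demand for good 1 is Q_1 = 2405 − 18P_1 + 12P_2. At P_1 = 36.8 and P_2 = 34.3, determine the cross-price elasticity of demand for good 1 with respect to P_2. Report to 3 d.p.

At P_1 = 36.8 and P_2 = 34.3: Q_1 = 2154.2.
∂Q_1/∂P_2 = 12.
ε = (∂Q_1/∂P_2)(P_2/Q_1) = 12 × (34.3/2154.2) ≈ 0.191.
Since ε > 0, good 1 and good 2 are substitutes.

0.191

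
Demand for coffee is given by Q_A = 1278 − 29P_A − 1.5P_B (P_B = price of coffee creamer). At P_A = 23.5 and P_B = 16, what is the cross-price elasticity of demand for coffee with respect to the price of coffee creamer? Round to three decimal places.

At P_A = 23.5 and P_B = 16: Q_A = 572.5.
∂Q_A/∂P_B = -1.5.
ε = (∂Q_A/∂P_B)(P_B/Q_A) = -1.5 × (16/572.5) ≈ -0.042.
Since ε < 0, coffee and coffee creamer are complements.

-0.042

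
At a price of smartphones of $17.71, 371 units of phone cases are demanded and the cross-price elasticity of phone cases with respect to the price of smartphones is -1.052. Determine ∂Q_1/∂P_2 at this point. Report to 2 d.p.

ε = (∂Q_1/∂P_2)·(P_2/Q_1) ⇒ ∂Q_1/∂P_2 = ε·Q_1/P_2 = -1.052 × 371/17.71 ≈ -22.04.

-22.04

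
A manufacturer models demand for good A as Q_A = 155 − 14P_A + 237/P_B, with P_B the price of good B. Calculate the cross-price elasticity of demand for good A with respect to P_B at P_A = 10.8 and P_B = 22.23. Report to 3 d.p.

-0.737

At P_A = 10.8 and P_B = 22.23: Q_A = 14.461.
∂Q_A/∂P_B = −237/P_B² = -0.4796.
ε = (∂Q_A/∂P_B)(P_B/Q_A) = -0.4796 × (22.23/14.461) ≈ -0.737.
ε < 0: complements.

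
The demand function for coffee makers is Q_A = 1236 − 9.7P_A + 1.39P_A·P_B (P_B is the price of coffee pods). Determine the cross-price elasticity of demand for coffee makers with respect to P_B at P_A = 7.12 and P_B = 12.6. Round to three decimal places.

At P_A = 7.12 and P_B = 12.6: Q_A = 1291.636.
∂Q_A/∂P_B = 1.39P_A = 1.39(7.12) = 9.8968.
ε = (∂Q_A/∂P_B)(P_B/Q_A) = 9.8968 × (12.6/1291.636) ≈ 0.097.
ε > 0: substitutes.

0.097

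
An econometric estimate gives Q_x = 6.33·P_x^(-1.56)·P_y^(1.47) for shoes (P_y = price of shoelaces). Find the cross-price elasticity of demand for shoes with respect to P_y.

In a log-linear (constant-elasticity) demand function, the coefficient on the exponent of P_y is the cross-price elasticity.
ε = 1.47. Positive, so shoes and shoelaces are substitutes.

1.47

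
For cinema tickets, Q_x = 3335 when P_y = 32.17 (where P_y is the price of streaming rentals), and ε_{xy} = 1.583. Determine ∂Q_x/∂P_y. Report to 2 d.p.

164.11

ε = (∂Q_x/∂P_y)·(P_y/Q_x) ⇒ ∂Q_x/∂P_y = ε·Q_x/P_y = 1.583 × 3335/32.17 ≈ 164.11.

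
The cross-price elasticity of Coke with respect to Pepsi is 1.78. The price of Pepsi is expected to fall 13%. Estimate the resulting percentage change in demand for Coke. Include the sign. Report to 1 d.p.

%ΔQ ≈ ε × %ΔP of Pepsi = 1.78 × (-13%) = -23.1%.

-23.1%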